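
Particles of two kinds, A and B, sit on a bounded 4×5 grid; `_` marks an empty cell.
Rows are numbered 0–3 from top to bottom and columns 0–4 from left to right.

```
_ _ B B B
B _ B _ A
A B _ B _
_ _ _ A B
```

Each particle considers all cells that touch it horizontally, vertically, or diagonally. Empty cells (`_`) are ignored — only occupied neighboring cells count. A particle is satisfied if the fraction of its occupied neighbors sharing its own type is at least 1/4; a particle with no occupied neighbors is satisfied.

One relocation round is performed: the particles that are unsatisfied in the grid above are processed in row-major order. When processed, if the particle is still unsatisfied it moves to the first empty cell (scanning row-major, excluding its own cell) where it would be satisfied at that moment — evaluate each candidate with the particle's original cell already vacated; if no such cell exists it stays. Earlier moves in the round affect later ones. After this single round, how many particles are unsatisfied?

Initially unsatisfied (in order): (1,4), (2,0), (3,3).
  (1,4) → (2,2).
  (2,0) → (2,4).
  (3,3): now satisfied by earlier moves; stays.
Resulting grid:
_ _ B B B
B _ B _ _
_ B A B A
_ _ _ A B
All satisfied now.

0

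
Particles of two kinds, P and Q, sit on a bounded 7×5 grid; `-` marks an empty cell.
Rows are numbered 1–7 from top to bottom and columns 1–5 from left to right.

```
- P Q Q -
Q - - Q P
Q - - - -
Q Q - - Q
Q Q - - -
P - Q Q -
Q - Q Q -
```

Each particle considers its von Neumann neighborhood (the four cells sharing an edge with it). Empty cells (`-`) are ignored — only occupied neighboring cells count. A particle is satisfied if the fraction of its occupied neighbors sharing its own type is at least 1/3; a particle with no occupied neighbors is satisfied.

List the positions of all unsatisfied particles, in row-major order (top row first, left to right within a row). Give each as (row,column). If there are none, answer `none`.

Row 1: (1,2)P 0/1 ✗ · (1,3)Q 1/2 ✓ · (1,4)Q 2/2 ✓
Row 2: (2,1)Q 1/1 ✓ · (2,4)Q 1/2 ✓ · (2,5)P 0/1 ✗
Row 3: (3,1)Q 2/2 ✓
Row 4: (4,1)Q 3/3 ✓ · (4,2)Q 2/2 ✓ · (4,5)Q 0/0 ✓
Row 5: (5,1)Q 2/3 ✓ · (5,2)Q 2/2 ✓
Row 6: (6,1)P 0/2 ✗ · (6,3)Q 2/2 ✓ · (6,4)Q 2/2 ✓
Row 7: (7,1)Q 0/1 ✗ · (7,3)Q 2/2 ✓ · (7,4)Q 2/2 ✓

(1,2), (2,5), (6,1), (7,1)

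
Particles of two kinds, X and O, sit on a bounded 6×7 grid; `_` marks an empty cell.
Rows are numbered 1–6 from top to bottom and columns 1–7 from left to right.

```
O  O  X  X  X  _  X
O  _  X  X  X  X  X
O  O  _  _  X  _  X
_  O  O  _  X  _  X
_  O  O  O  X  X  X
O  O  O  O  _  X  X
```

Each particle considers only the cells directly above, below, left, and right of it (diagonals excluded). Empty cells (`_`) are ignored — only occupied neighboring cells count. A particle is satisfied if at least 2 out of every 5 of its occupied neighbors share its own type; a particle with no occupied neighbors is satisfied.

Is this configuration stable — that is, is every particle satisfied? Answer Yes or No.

(1,1)O 2/2 satisfied
(1,2)O 1/2 satisfied
(1,3)X 2/3 satisfied
(1,4)X 3/3 satisfied
(1,5)X 2/2 satisfied
(1,7)X 1/1 satisfied
(2,1)O 2/2 satisfied
(2,3)X 2/2 satisfied
(2,4)X 3/3 satisfied
(2,5)X 4/4 satisfied
(2,6)X 2/2 satisfied
(2,7)X 3/3 satisfied
(3,1)O 2/2 satisfied
(3,2)O 2/2 satisfied
(3,5)X 2/2 satisfied
(3,7)X 2/2 satisfied
(4,2)O 3/3 satisfied
(4,3)O 2/2 satisfied
(4,5)X 2/2 satisfied
(4,7)X 2/2 satisfied
(5,2)O 3/3 satisfied
(5,3)O 4/4 satisfied
(5,4)O 2/3 satisfied
(5,5)X 2/3 satisfied
(5,6)X 3/3 satisfied
(5,7)X 3/3 satisfied
(6,1)O 1/1 satisfied
(6,2)O 3/3 satisfied
(6,3)O 3/3 satisfied
(6,4)O 2/2 satisfied
(6,6)X 2/2 satisfied
(6,7)X 2/2 satisfied
All meet the threshold, so the configuration is stable.

Yes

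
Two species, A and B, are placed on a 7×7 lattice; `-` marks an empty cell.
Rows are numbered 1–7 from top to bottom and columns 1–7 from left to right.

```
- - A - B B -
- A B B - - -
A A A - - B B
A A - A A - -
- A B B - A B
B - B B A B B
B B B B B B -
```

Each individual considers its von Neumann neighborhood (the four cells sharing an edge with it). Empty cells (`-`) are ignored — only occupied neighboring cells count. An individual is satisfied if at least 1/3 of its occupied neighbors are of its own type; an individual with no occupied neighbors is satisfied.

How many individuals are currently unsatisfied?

4

(1,3)A 0/1 unhappy
(1,5)B 1/1 ok
(1,6)B 1/1 ok
(2,2)A 1/2 ok
(2,3)B 1/4 unhappy
(2,4)B 1/1 ok
(3,1)A 2/2 ok
(3,2)A 4/4 ok
(3,3)A 1/2 ok
(3,6)B 1/1 ok
(3,7)B 1/1 ok
(4,1)A 2/2 ok
(4,2)A 3/3 ok
(4,4)A 1/2 ok
(4,5)A 1/1 ok
(5,2)A 1/2 ok
(5,3)B 2/3 ok
(5,4)B 2/3 ok
(5,6)A 0/2 unhappy
(5,7)B 1/2 ok
(6,1)B 1/1 ok
(6,3)B 3/3 ok
(6,4)B 3/4 ok
(6,5)A 0/3 unhappy
(6,6)B 2/4 ok
(6,7)B 2/2 ok
(7,1)B 2/2 ok
(7,2)B 2/2 ok
(7,3)B 3/3 ok
(7,4)B 3/3 ok
(7,5)B 2/3 ok
(7,6)B 2/2 ok
Unsatisfied: (1,3), (2,3), (5,6), (6,5) — 4 in total.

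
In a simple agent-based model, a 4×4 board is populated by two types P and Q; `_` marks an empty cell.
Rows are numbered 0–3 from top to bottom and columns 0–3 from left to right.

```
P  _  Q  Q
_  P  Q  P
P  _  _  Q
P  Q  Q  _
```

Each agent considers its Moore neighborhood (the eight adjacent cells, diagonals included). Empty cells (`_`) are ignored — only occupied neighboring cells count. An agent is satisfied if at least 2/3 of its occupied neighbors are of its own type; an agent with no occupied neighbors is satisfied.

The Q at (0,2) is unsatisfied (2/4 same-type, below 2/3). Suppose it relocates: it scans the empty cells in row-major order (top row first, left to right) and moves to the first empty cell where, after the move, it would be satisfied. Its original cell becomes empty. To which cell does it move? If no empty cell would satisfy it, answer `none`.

Vacating (0,2). Empty cells in order:
  (0,1): 1/3 same-type → still unsatisfied.
  (1,0): 0/3 same-type → still unsatisfied.
  (2,1): 3/6 same-type → still unsatisfied.
  (2,2): 4/6 same-type → satisfied — stop here.

(2,2)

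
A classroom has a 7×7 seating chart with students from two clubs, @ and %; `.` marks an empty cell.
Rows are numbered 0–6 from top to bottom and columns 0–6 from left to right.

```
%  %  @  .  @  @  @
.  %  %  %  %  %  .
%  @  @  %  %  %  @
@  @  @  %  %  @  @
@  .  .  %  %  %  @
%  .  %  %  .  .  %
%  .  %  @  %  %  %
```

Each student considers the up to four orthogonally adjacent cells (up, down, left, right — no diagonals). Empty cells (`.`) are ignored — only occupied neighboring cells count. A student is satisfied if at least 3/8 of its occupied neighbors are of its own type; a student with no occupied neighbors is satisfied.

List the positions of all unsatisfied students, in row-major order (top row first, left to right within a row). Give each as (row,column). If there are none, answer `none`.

(0,2), (2,0), (3,5), (4,5), (4,6), (6,3)

Row 0: (0,0)% 1/1 ✓ · (0,1)% 2/3 ✓ · (0,2)@ 0/2 ✗ · (0,4)@ 1/2 ✓ · (0,5)@ 2/3 ✓ · (0,6)@ 1/1 ✓
Row 1: (1,1)% 2/3 ✓ · (1,2)% 2/4 ✓ · (1,3)% 3/3 ✓ · (1,4)% 3/4 ✓ · (1,5)% 2/3 ✓
Row 2: (2,0)% 0/2 ✗ · (2,1)@ 2/4 ✓ · (2,2)@ 2/4 ✓ · (2,3)% 3/4 ✓ · (2,4)% 4/4 ✓ · (2,5)% 2/4 ✓ · (2,6)@ 1/2 ✓
Row 3: (3,0)@ 2/3 ✓ · (3,1)@ 3/3 ✓ · (3,2)@ 2/3 ✓ · (3,3)% 3/4 ✓ · (3,4)% 3/4 ✓ · (3,5)@ 1/4 ✗ · (3,6)@ 3/3 ✓
Row 4: (4,0)@ 1/2 ✓ · (4,3)% 3/3 ✓ · (4,4)% 3/3 ✓ · (4,5)% 1/3 ✗ · (4,6)@ 1/3 ✗
Row 5: (5,0)% 1/2 ✓ · (5,2)% 2/2 ✓ · (5,3)% 2/3 ✓ · (5,6)% 1/2 ✓
Row 6: (6,0)% 1/1 ✓ · (6,2)% 1/2 ✓ · (6,3)@ 0/3 ✗ · (6,4)% 1/2 ✓ · (6,5)% 2/2 ✓ · (6,6)% 2/2 ✓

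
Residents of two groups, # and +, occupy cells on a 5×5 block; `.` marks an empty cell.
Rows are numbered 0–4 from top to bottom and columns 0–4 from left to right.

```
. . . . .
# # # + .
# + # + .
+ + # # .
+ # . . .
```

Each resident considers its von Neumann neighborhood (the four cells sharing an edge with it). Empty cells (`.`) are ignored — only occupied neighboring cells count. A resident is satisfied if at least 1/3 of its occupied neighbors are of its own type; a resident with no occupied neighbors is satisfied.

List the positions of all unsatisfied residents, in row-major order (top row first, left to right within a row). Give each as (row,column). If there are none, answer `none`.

Row 1: (1,0)# 2/2 satisfied · (1,1)# 2/3 satisfied · (1,2)# 2/3 satisfied · (1,3)+ 1/2 satisfied
Row 2: (2,0)# 1/3 satisfied · (2,1)+ 1/4 not · (2,2)# 2/4 satisfied · (2,3)+ 1/3 satisfied
Row 3: (3,0)+ 2/3 satisfied · (3,1)+ 2/4 satisfied · (3,2)# 2/3 satisfied · (3,3)# 1/2 satisfied
Row 4: (4,0)+ 1/2 satisfied · (4,1)# 0/2 not

(2,1), (4,1)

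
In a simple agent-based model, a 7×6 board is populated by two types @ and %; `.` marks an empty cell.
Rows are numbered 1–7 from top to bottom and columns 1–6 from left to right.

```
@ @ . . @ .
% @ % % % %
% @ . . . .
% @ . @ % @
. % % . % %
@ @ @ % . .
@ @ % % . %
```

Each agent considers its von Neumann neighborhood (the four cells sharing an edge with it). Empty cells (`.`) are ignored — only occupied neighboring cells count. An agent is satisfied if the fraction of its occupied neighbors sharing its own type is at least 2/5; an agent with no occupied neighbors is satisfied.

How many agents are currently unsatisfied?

Row 1: (1,1)@ 1/2 ok · (1,2)@ 2/2 ok · (1,5)@ 0/1 unhappy
Row 2: (2,1)% 1/3 unhappy · (2,2)@ 2/4 ok · (2,3)% 1/2 ok · (2,4)% 2/2 ok · (2,5)% 2/3 ok · (2,6)% 1/1 ok
Row 3: (3,1)% 2/3 ok · (3,2)@ 2/3 ok
Row 4: (4,1)% 1/2 ok · (4,2)@ 1/3 unhappy · (4,4)@ 0/1 unhappy · (4,5)% 1/3 unhappy · (4,6)@ 0/2 unhappy
Row 5: (5,2)% 1/3 unhappy · (5,3)% 1/2 ok · (5,5)% 2/2 ok · (5,6)% 1/2 ok
Row 6: (6,1)@ 2/2 ok · (6,2)@ 3/4 ok · (6,3)@ 1/4 unhappy · (6,4)% 1/2 ok
Row 7: (7,1)@ 2/2 ok · (7,2)@ 2/3 ok · (7,3)% 1/3 unhappy · (7,4)% 2/2 ok · (7,6)% 0/0 ok
Unsatisfied: (1,5), (2,1), (4,2), (4,4), (4,5), (4,6), (5,2), (6,3), (7,3) — 9 in total.

9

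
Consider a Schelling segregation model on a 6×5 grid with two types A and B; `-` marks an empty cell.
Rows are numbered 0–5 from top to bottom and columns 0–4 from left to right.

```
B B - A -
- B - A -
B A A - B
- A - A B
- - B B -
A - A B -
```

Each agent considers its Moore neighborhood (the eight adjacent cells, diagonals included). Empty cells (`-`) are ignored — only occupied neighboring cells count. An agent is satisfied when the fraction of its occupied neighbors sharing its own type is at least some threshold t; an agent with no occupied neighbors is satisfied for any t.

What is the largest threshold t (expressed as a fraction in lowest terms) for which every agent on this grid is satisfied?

0/1

(0,0)B 2/2
(0,1)B 2/2
(0,3)A 1/1
(1,1)B 3/5
(1,3)A 2/3
(2,0)B 1/3
(2,1)A 2/4
(2,2)A 4/5
(2,4)B 1/3
(3,1)A 2/4
(3,3)A 1/5
(3,4)B 2/3
(4,2)B 2/5
(4,3)B 3/5
(5,0)A — no occupied neighbors
(5,2)A 0/3
(5,3)B 2/3
The smallest same-type fraction is 0/3 at (5,2), which reduces to 0/1. Any threshold above that leaves this agent unsatisfied.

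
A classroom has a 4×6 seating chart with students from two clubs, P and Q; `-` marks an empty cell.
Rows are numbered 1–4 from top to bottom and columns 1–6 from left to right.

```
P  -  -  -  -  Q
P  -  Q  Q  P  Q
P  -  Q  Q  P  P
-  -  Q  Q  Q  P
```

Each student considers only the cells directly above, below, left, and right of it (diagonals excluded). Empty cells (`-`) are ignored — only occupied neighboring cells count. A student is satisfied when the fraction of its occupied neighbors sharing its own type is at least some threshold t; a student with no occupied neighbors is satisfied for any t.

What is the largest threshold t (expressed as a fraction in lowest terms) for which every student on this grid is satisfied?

1/3

(1,1)P 1/1
(1,6)Q 1/1
(2,1)P 2/2
(2,3)Q 2/2
(2,4)Q 2/3
(2,5)P 1/3
(2,6)Q 1/3
(3,1)P 1/1
(3,3)Q 3/3
(3,4)Q 3/4
(3,5)P 2/4
(3,6)P 2/3
(4,3)Q 2/2
(4,4)Q 3/3
(4,5)Q 1/3
(4,6)P 1/2
The smallest same-type fraction is 1/3 at (2,5), which reduces to 1/3. Any threshold above that leaves this student unsatisfied.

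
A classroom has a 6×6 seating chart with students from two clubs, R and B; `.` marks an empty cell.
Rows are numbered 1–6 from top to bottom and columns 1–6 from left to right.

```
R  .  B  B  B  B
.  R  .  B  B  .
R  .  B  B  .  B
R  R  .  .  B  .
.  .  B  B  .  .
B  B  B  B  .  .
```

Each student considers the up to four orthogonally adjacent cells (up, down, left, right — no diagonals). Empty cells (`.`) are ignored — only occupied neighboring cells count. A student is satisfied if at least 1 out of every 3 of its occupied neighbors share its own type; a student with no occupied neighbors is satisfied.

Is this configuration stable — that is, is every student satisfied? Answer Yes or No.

(1,1)R 0/0 satisfied
(1,3)B 1/1 satisfied
(1,4)B 3/3 satisfied
(1,5)B 3/3 satisfied
(1,6)B 1/1 satisfied
(2,2)R 0/0 satisfied
(2,4)B 3/3 satisfied
(2,5)B 2/2 satisfied
(3,1)R 1/1 satisfied
(3,3)B 1/1 satisfied
(3,4)B 2/2 satisfied
(3,6)B 0/0 satisfied
(4,1)R 2/2 satisfied
(4,2)R 1/1 satisfied
(4,5)B 0/0 satisfied
(5,3)B 2/2 satisfied
(5,4)B 2/2 satisfied
(6,1)B 1/1 satisfied
(6,2)B 2/2 satisfied
(6,3)B 3/3 satisfied
(6,4)B 2/2 satisfied
All meet the threshold, so the configuration is stable.

Yes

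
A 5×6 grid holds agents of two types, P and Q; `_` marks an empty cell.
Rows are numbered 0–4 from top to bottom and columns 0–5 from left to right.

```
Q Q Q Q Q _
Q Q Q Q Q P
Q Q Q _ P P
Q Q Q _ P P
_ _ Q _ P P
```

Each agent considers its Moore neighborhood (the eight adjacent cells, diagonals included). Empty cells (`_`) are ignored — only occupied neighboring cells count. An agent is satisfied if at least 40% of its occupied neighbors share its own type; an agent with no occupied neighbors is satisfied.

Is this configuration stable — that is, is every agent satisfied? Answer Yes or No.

Yes

(0,0)Q 3/3 ok
(0,1)Q 5/5 ok
(0,2)Q 5/5 ok
(0,3)Q 5/5 ok
(0,4)Q 3/4 ok
(1,0)Q 5/5 ok
(1,1)Q 8/8 ok
(1,2)Q 7/7 ok
(1,3)Q 6/7 ok
(1,4)Q 3/6 ok
(1,5)P 2/4 ok
(2,0)Q 5/5 ok
(2,1)Q 8/8 ok
(2,2)Q 6/6 ok
(2,4)P 4/6 ok
(2,5)P 4/5 ok
(3,0)Q 3/3 ok
(3,1)Q 6/6 ok
(3,2)Q 4/4 ok
(3,4)P 5/5 ok
(3,5)P 5/5 ok
(4,2)Q 2/2 ok
(4,4)P 3/3 ok
(4,5)P 3/3 ok
All meet the threshold, so the configuration is stable.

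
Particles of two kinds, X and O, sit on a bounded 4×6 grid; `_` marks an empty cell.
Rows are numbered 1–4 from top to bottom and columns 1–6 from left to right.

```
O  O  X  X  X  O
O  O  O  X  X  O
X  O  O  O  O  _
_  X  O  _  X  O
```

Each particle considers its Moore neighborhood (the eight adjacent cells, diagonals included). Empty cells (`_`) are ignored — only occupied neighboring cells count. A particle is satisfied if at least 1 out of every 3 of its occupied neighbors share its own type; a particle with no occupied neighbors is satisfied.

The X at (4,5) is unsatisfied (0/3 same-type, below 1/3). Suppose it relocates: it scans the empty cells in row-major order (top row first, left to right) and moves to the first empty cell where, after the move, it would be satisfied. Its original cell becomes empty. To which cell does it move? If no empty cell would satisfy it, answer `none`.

Vacating (4,5). Empty cells in order:
  (3,6): 1/4 same-type → still unsatisfied.
  (4,1): 2/3 same-type → satisfied — stop here.

(4,1)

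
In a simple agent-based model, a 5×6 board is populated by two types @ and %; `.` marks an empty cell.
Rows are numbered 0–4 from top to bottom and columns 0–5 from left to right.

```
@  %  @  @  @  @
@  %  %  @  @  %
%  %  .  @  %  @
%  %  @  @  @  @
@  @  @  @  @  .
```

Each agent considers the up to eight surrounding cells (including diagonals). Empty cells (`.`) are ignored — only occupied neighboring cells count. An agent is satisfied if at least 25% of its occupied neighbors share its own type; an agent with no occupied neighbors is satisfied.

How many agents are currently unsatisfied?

3

Row 0: (0,0)@ 1/3 ok · (0,1)% 2/5 ok · (0,2)@ 2/5 ok · (0,3)@ 4/5 ok · (0,4)@ 4/5 ok · (0,5)@ 2/3 ok
Row 1: (1,0)@ 1/5 unhappy · (1,1)% 4/7 ok · (1,2)% 3/7 ok · (1,3)@ 5/7 ok · (1,4)@ 6/8 ok · (1,5)% 1/5 unhappy
Row 2: (2,0)% 4/5 ok · (2,1)% 5/7 ok · (2,3)@ 5/7 ok · (2,4)% 1/8 unhappy · (2,5)@ 3/5 ok
Row 3: (3,0)% 3/5 ok · (3,1)% 3/7 ok · (3,2)@ 5/7 ok · (3,3)@ 6/7 ok · (3,4)@ 6/7 ok · (3,5)@ 3/4 ok
Row 4: (4,0)@ 1/3 ok · (4,1)@ 3/5 ok · (4,2)@ 4/5 ok · (4,3)@ 5/5 ok · (4,4)@ 4/4 ok
Unsatisfied: (1,0), (1,5), (2,4) — 3 in total.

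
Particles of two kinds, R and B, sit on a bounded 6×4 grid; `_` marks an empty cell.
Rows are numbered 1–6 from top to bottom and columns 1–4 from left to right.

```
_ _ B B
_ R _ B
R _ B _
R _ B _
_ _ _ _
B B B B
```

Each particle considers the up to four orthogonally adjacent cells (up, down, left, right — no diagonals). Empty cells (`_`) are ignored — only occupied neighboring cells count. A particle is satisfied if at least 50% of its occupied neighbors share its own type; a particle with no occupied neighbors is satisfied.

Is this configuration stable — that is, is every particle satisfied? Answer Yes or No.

Yes

Row 1: (1,3)B 1/1 ok · (1,4)B 2/2 ok
Row 2: (2,2)R 0/0 ok · (2,4)B 1/1 ok
Row 3: (3,1)R 1/1 ok · (3,3)B 1/1 ok
Row 4: (4,1)R 1/1 ok · (4,3)B 1/1 ok
Row 6: (6,1)B 1/1 ok · (6,2)B 2/2 ok · (6,3)B 2/2 ok · (6,4)B 1/1 ok
All meet the threshold, so the configuration is stable.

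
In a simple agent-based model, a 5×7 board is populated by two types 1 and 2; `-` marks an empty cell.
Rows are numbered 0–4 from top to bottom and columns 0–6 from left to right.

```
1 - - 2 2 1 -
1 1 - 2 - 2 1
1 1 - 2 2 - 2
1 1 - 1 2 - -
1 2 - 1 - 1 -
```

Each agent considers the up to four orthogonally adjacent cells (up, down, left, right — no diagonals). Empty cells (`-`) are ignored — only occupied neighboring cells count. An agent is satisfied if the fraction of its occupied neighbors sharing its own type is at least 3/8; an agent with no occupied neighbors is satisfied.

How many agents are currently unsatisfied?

Row 0: (0,0)1 1/1 ✓ · (0,3)2 2/2 ✓ · (0,4)2 1/2 ✓ · (0,5)1 0/2 ✗
Row 1: (1,0)1 3/3 ✓ · (1,1)1 2/2 ✓ · (1,3)2 2/2 ✓ · (1,5)2 0/2 ✗ · (1,6)1 0/2 ✗
Row 2: (2,0)1 3/3 ✓ · (2,1)1 3/3 ✓ · (2,3)2 2/3 ✓ · (2,4)2 2/2 ✓ · (2,6)2 0/1 ✗
Row 3: (3,0)1 3/3 ✓ · (3,1)1 2/3 ✓ · (3,3)1 1/3 ✗ · (3,4)2 1/2 ✓
Row 4: (4,0)1 1/2 ✓ · (4,1)2 0/2 ✗ · (4,3)1 1/1 ✓ · (4,5)1 0/0 ✓
Unsatisfied: (0,5), (1,5), (1,6), (2,6), (3,3), (4,1) — 6 in total.

6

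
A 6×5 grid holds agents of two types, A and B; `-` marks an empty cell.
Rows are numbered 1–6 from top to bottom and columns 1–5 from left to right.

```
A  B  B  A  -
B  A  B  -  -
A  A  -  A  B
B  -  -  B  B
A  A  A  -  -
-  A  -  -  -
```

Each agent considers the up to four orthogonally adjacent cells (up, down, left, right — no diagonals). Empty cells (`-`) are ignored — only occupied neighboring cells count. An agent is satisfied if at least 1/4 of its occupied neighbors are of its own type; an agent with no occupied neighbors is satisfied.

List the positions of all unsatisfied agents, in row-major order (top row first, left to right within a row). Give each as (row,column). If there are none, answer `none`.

(1,1), (1,4), (2,1), (3,4), (4,1)

(1,1)A 0/2 unhappy
(1,2)B 1/3 ok
(1,3)B 2/3 ok
(1,4)A 0/1 unhappy
(2,1)B 0/3 unhappy
(2,2)A 1/4 ok
(2,3)B 1/2 ok
(3,1)A 1/3 ok
(3,2)A 2/2 ok
(3,4)A 0/2 unhappy
(3,5)B 1/2 ok
(4,1)B 0/2 unhappy
(4,4)B 1/2 ok
(4,5)B 2/2 ok
(5,1)A 1/2 ok
(5,2)A 3/3 ok
(5,3)A 1/1 ok
(6,2)A 1/1 ok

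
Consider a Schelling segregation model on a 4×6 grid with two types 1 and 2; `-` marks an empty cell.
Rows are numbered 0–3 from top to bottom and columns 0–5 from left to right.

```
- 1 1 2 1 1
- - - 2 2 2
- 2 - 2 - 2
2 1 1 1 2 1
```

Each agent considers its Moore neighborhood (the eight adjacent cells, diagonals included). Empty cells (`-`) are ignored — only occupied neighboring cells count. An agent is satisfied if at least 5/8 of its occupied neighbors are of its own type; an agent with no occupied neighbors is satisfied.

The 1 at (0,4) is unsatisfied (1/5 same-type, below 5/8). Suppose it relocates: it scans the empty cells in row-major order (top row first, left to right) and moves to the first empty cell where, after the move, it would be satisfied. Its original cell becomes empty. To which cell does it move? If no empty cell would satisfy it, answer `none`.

Vacating (0,4). Empty cells in order:
  (0,0): 1/1 same-type → satisfied — stop here.

(0,0)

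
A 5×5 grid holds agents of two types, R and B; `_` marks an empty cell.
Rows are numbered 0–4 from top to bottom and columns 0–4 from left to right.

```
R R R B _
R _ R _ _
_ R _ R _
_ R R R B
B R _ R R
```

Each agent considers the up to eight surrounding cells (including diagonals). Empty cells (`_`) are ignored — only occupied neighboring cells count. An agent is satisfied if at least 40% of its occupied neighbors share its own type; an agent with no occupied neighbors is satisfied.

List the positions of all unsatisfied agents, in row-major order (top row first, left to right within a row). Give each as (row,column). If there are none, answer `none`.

(0,0)R 2/2 ✓
(0,1)R 4/4 ✓
(0,2)R 2/3 ✓
(0,3)B 0/2 ✗
(1,0)R 3/3 ✓
(1,2)R 4/5 ✓
(2,1)R 4/4 ✓
(2,3)R 3/4 ✓
(3,1)R 3/4 ✓
(3,2)R 6/6 ✓
(3,3)R 4/5 ✓
(3,4)B 0/4 ✗
(4,0)B 0/2 ✗
(4,1)R 2/3 ✓
(4,3)R 3/4 ✓
(4,4)R 2/3 ✓

(0,3), (3,4), (4,0)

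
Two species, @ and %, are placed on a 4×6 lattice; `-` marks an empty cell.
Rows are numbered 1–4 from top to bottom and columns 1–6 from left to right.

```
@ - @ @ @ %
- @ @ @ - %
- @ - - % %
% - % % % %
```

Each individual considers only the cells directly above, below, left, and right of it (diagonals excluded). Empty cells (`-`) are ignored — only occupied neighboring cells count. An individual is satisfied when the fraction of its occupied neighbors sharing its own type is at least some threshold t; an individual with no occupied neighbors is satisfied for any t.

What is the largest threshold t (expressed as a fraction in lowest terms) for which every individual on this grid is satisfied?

1/2

(1,1)@ — no occupied neighbors
(1,3)@ 2/2
(1,4)@ 3/3
(1,5)@ 1/2
(1,6)% 1/2
(2,2)@ 2/2
(2,3)@ 3/3
(2,4)@ 2/2
(2,6)% 2/2
(3,2)@ 1/1
(3,5)% 2/2
(3,6)% 3/3
(4,1)% — no occupied neighbors
(4,3)% 1/1
(4,4)% 2/2
(4,5)% 3/3
(4,6)% 2/2
The smallest same-type fraction is 1/2 at (1,5), which reduces to 1/2. Any threshold above that leaves this individual unsatisfied.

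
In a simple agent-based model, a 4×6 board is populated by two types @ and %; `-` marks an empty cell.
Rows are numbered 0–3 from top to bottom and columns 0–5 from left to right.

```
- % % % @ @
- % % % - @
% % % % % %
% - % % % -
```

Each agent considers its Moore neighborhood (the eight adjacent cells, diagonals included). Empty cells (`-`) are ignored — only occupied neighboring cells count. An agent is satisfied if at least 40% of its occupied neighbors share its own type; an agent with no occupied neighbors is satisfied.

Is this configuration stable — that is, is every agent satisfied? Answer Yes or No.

(0,1)% 3/3 satisfied
(0,2)% 5/5 satisfied
(0,3)% 3/4 satisfied
(0,4)@ 2/4 satisfied
(0,5)@ 2/2 satisfied
(1,1)% 6/6 satisfied
(1,2)% 8/8 satisfied
(1,3)% 6/7 satisfied
(1,5)@ 2/4 satisfied
(2,0)% 3/3 satisfied
(2,1)% 6/6 satisfied
(2,2)% 7/7 satisfied
(2,3)% 7/7 satisfied
(2,4)% 5/6 satisfied
(2,5)% 2/3 satisfied
(3,0)% 2/2 satisfied
(3,2)% 4/4 satisfied
(3,3)% 5/5 satisfied
(3,4)% 4/4 satisfied
All meet the threshold, so the configuration is stable.

Yes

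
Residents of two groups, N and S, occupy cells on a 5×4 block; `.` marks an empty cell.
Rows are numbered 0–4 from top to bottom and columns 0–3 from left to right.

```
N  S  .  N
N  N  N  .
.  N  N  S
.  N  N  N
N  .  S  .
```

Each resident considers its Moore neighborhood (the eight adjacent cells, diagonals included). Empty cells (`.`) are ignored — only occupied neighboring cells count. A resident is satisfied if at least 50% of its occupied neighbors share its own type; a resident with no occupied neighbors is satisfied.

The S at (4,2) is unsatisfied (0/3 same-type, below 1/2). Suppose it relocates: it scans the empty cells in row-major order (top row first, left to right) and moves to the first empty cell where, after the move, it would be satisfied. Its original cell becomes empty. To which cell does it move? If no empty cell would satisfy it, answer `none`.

none

Vacating (4,2). Empty cells in order:
  (0,2): 1/4 same-type → still unsatisfied.
  (1,3): 1/4 same-type → still unsatisfied.
  (2,0): 0/4 same-type → still unsatisfied.
  (3,0): 0/3 same-type → still unsatisfied.
  (4,1): 0/3 same-type → still unsatisfied.
  (4,3): 0/2 same-type → still unsatisfied.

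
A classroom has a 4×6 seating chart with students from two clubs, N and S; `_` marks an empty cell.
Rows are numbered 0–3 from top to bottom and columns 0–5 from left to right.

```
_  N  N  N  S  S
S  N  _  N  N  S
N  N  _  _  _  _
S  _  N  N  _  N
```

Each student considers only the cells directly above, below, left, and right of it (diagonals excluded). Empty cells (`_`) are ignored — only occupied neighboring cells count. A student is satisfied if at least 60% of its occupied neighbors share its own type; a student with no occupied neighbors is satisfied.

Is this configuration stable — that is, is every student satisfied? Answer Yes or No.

No

(0,1)N 2/2 ok
(0,2)N 2/2 ok
(0,3)N 2/3 ok
(0,4)S 1/3 unhappy
(0,5)S 2/2 ok
(1,0)S 0/2 unhappy
(1,1)N 2/3 ok
(1,3)N 2/2 ok
(1,4)N 1/3 unhappy
(1,5)S 1/2 unhappy
(2,0)N 1/3 unhappy
(2,1)N 2/2 ok
(3,0)S 0/1 unhappy
(3,2)N 1/1 ok
(3,3)N 1/1 ok
(3,5)N 0/0 ok
For instance (0,4) has only 1/3 same-type neighbors, below 3/5.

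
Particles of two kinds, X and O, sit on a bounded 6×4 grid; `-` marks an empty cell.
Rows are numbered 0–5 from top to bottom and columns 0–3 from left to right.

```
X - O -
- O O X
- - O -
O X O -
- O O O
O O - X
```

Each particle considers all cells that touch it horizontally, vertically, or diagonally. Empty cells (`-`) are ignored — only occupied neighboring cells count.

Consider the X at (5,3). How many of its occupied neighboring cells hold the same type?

0

Occupied neighbors of (5,3): (4,2)=O, (4,3)=O.
Same type (X): 0 of 2.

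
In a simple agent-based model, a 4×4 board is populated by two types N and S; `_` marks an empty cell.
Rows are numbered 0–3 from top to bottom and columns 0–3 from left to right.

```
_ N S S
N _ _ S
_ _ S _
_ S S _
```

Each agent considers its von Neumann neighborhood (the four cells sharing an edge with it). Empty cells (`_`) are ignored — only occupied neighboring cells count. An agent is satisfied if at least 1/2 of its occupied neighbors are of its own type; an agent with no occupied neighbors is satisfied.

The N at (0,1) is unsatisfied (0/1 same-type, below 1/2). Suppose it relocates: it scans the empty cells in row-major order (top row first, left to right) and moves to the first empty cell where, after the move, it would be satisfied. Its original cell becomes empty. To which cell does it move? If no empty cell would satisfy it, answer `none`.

(0,0)

Vacating (0,1). Empty cells in order:
  (0,0): 1/1 same-type → satisfied — stop here.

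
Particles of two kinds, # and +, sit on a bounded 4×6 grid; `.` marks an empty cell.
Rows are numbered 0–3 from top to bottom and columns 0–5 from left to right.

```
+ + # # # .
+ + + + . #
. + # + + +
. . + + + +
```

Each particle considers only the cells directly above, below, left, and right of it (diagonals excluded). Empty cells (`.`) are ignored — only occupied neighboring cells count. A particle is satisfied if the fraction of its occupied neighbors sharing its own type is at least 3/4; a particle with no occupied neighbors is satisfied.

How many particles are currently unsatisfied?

(0,0)+ 2/2 ok
(0,1)+ 2/3 unhappy
(0,2)# 1/3 unhappy
(0,3)# 2/3 unhappy
(0,4)# 1/1 ok
(1,0)+ 2/2 ok
(1,1)+ 4/4 ok
(1,2)+ 2/4 unhappy
(1,3)+ 2/3 unhappy
(1,5)# 0/1 unhappy
(2,1)+ 1/2 unhappy
(2,2)# 0/4 unhappy
(2,3)+ 3/4 ok
(2,4)+ 3/3 ok
(2,5)+ 2/3 unhappy
(3,2)+ 1/2 unhappy
(3,3)+ 3/3 ok
(3,4)+ 3/3 ok
(3,5)+ 2/2 ok
Unsatisfied: (0,1), (0,2), (0,3), (1,2), (1,3), (1,5), (2,1), (2,2), (2,5), (3,2) — 10 in total.

10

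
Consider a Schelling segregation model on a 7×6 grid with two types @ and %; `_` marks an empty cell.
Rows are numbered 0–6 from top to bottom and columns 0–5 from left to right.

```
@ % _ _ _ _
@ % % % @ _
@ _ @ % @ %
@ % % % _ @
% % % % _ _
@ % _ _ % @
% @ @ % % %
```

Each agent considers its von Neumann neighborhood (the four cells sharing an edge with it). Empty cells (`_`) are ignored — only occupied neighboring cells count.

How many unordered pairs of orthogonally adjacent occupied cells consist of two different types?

Scan each occupied cell's neighbors to the right and below so each pair is counted once.
Row 0: @(0,0)–%(0,1)≠ @(0,0)–@(1,0)= %(0,1)–%(1,1)=  → 1/3 unlike.
Row 1: @(1,0)–%(1,1)≠ @(1,0)–@(2,0)= %(1,1)–%(1,2)= %(1,2)–%(1,3)= %(1,2)–@(2,2)≠ %(1,3)–@(1,4)≠ %(1,3)–%(2,3)= @(1,4)–@(2,4)=  → 3/8 unlike.
Row 2: @(2,0)–@(3,0)= @(2,2)–%(2,3)≠ @(2,2)–%(3,2)≠ %(2,3)–@(2,4)≠ %(2,3)–%(3,3)= @(2,4)–%(2,5)≠ %(2,5)–@(3,5)≠  → 5/7 unlike.
Row 3: @(3,0)–%(3,1)≠ @(3,0)–%(4,0)≠ %(3,1)–%(3,2)= %(3,1)–%(4,1)= %(3,2)–%(3,3)= %(3,2)–%(4,2)= %(3,3)–%(4,3)=  → 2/7 unlike.
Row 4: %(4,0)–%(4,1)= %(4,0)–@(5,0)≠ %(4,1)–%(4,2)= %(4,1)–%(5,1)= %(4,2)–%(4,3)=  → 1/5 unlike.
Row 5: @(5,0)–%(5,1)≠ @(5,0)–%(6,0)≠ %(5,1)–@(6,1)≠ %(5,4)–@(5,5)≠ %(5,4)–%(6,4)= @(5,5)–%(6,5)≠  → 5/6 unlike.
Row 6: %(6,0)–@(6,1)≠ @(6,1)–@(6,2)= @(6,2)–%(6,3)≠ %(6,3)–%(6,4)= %(6,4)–%(6,5)=  → 2/5 unlike.
Total adjacent occupied pairs: 41; unlike-type pairs: 19.

19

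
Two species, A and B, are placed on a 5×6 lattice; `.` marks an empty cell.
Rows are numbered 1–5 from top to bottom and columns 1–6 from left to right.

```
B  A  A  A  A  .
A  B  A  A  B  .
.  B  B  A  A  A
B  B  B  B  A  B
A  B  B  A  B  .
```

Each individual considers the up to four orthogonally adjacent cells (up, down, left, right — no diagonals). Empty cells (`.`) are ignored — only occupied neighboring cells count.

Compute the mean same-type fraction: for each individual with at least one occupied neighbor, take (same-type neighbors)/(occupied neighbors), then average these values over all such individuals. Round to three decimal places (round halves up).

0.458

(1,1)B 0/2
(1,2)A 1/3
(1,3)A 3/3
(1,4)A 3/3
(1,5)A 1/2
(2,1)A 0/2
(2,2)B 1/4
(2,3)A 2/4
(2,4)A 3/4
(2,5)B 0/3
(3,2)B 3/3
(3,3)B 2/4
(3,4)A 2/4
(3,5)A 3/4
(3,6)A 1/2
(4,1)B 1/2
(4,2)B 4/4
(4,3)B 4/4
(4,4)B 1/4
(4,5)A 1/4
(4,6)B 0/2
(5,1)A 0/2
(5,2)B 2/3
(5,3)B 2/3
(5,4)A 0/3
(5,5)B 0/2
Sum over 26 individuals: 0/2 + 1/3 + 3/3 + 3/3 + 1/2 + 0/2 + 1/4 + 2/4 + 3/4 + 0/3 + 3/3 + 2/4 + 2/4 + 3/4 + 1/2 + 1/2 + 4/4 + 4/4 + 1/4 + 1/4 + 0/2 + 0/2 + 2/3 + 2/3 + 0/3 + 0/2 = 143/12; mean = 143/12 ÷ 26 = 11/24 = 0.458333… → 0.458.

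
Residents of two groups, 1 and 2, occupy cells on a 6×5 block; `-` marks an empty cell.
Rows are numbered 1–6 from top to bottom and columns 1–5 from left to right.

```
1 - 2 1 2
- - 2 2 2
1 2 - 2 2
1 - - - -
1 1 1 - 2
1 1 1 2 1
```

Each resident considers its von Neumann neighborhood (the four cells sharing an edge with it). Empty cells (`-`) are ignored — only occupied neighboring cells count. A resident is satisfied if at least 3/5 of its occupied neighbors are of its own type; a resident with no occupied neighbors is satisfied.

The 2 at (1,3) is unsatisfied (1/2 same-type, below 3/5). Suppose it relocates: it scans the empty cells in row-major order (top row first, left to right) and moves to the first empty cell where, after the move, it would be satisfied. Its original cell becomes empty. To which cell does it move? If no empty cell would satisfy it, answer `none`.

Vacating (1,3). Empty cells in order:
  (1,2): 0/1 same-type → still unsatisfied.
  (2,1): 0/2 same-type → still unsatisfied.
  (2,2): 2/2 same-type → satisfied — stop here.

(2,2)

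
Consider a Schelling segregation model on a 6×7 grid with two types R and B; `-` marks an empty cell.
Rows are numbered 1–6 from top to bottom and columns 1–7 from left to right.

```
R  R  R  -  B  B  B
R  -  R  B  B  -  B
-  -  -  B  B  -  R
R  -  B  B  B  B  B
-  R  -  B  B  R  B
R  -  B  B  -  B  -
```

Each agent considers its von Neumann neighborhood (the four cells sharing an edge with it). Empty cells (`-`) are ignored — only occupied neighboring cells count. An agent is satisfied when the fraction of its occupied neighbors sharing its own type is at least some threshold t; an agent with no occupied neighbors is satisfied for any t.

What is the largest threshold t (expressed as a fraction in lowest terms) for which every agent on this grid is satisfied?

(1,1)R 2/2
(1,2)R 2/2
(1,3)R 2/2
(1,5)B 2/2
(1,6)B 2/2
(1,7)B 2/2
(2,1)R 1/1
(2,3)R 1/2
(2,4)B 2/3
(2,5)B 3/3
(2,7)B 1/2
(3,4)B 3/3
(3,5)B 3/3
(3,7)R 0/2
(4,1)R — no occupied neighbors
(4,3)B 1/1
(4,4)B 4/4
(4,5)B 4/4
(4,6)B 2/3
(4,7)B 2/3
(5,2)R — no occupied neighbors
(5,4)B 3/3
(5,5)B 2/3
(5,6)R 0/4
(5,7)B 1/2
(6,1)R — no occupied neighbors
(6,3)B 1/1
(6,4)B 2/2
(6,6)B 0/1
The smallest same-type fraction is 0/2 at (3,7), which reduces to 0/1. Any threshold above that leaves this agent unsatisfied.

0/1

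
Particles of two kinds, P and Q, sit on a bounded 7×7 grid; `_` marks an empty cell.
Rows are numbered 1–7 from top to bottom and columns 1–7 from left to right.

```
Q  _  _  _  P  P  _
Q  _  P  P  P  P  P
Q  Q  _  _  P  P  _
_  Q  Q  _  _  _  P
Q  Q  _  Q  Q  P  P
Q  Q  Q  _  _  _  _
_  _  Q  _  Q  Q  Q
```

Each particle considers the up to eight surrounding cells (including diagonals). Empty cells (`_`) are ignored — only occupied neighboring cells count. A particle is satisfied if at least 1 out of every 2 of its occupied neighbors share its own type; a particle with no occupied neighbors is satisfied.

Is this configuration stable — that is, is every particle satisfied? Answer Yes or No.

Row 1: (1,1)Q 1/1 satisfied · (1,5)P 4/4 satisfied · (1,6)P 4/4 satisfied
Row 2: (2,1)Q 3/3 satisfied · (2,3)P 1/2 satisfied · (2,4)P 4/4 satisfied · (2,5)P 6/6 satisfied · (2,6)P 6/6 satisfied · (2,7)P 3/3 satisfied
Row 3: (3,1)Q 3/3 satisfied · (3,2)Q 4/5 satisfied · (3,5)P 4/4 satisfied · (3,6)P 5/5 satisfied
Row 4: (4,2)Q 5/5 satisfied · (4,3)Q 4/4 satisfied · (4,7)P 3/3 satisfied
Row 5: (5,1)Q 4/4 satisfied · (5,2)Q 6/6 satisfied · (5,4)Q 3/3 satisfied · (5,5)Q 1/2 satisfied · (5,6)P 2/3 satisfied · (5,7)P 2/2 satisfied
Row 6: (6,1)Q 3/3 satisfied · (6,2)Q 5/5 satisfied · (6,3)Q 4/4 satisfied
Row 7: (7,3)Q 2/2 satisfied · (7,5)Q 1/1 satisfied · (7,6)Q 2/2 satisfied · (7,7)Q 1/1 satisfied
All meet the threshold, so the configuration is stable.

Yes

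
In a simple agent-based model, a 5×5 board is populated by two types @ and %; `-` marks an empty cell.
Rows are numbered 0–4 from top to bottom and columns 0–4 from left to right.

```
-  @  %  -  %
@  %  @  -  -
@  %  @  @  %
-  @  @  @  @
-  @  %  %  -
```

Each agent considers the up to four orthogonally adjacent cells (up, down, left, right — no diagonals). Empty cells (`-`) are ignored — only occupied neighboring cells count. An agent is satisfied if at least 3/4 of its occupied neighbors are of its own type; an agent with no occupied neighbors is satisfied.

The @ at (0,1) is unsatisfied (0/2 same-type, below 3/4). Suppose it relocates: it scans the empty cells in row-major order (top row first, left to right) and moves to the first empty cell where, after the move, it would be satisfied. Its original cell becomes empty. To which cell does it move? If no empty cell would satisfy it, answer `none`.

(0,0)

Vacating (0,1). Empty cells in order:
  (0,0): 1/1 same-type → satisfied — stop here.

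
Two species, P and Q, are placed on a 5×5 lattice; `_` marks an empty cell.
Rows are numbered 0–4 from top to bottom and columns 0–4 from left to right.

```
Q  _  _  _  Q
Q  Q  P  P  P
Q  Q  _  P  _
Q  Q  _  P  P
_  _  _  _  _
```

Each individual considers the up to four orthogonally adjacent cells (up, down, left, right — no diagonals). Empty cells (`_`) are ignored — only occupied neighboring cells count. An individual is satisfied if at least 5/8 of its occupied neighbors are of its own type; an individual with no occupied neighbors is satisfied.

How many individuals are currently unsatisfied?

3

(0,0)Q 1/1 ok
(0,4)Q 0/1 unhappy
(1,0)Q 3/3 ok
(1,1)Q 2/3 ok
(1,2)P 1/2 unhappy
(1,3)P 3/3 ok
(1,4)P 1/2 unhappy
(2,0)Q 3/3 ok
(2,1)Q 3/3 ok
(2,3)P 2/2 ok
(3,0)Q 2/2 ok
(3,1)Q 2/2 ok
(3,3)P 2/2 ok
(3,4)P 1/1 ok
Unsatisfied: (0,4), (1,2), (1,4) — 3 in total.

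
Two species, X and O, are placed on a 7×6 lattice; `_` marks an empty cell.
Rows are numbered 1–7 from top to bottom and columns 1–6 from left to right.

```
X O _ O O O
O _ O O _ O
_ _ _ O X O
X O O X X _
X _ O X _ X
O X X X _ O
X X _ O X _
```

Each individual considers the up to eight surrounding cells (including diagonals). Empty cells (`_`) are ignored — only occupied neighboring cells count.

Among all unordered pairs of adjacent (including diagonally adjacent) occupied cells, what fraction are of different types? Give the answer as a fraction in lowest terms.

Scan each occupied cell's neighbors to the right and below (and the two forward diagonals) so each pair is counted once.
From row 1: 2 unlike of 11 pairs (running 2/11).
From row 2: 2 unlike of 6 pairs (running 4/17).
From row 3: 5 unlike of 8 pairs (running 9/25).
From row 4: 5 unlike of 13 pairs (running 14/38).
From row 5: 6 unlike of 9 pairs (running 20/47).
From row 6: 6 unlike of 12 pairs (running 26/59).
From row 7: 1 unlike of 2 pairs (running 27/61).
Total adjacent occupied pairs: 61; unlike-type pairs: 27.
27/61 is already in lowest terms.

27/61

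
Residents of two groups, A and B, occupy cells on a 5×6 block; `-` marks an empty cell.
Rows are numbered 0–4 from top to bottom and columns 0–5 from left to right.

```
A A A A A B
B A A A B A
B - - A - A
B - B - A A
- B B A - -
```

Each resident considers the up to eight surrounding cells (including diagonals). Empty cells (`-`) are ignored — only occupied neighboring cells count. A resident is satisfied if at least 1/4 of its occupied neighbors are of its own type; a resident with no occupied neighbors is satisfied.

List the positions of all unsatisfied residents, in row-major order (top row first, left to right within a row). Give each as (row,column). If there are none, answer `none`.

Row 0: (0,0)A 2/3 ✓ · (0,1)A 4/5 ✓ · (0,2)A 5/5 ✓ · (0,3)A 4/5 ✓ · (0,4)A 3/5 ✓ · (0,5)B 1/3 ✓
Row 1: (1,0)B 1/4 ✓ · (1,1)A 4/6 ✓ · (1,2)A 6/6 ✓ · (1,3)A 5/6 ✓ · (1,4)B 1/7 ✗ · (1,5)A 2/4 ✓
Row 2: (2,0)B 2/3 ✓ · (2,3)A 3/5 ✓ · (2,5)A 3/4 ✓
Row 3: (3,0)B 2/2 ✓ · (3,2)B 2/4 ✓ · (3,4)A 4/4 ✓ · (3,5)A 2/2 ✓
Row 4: (4,1)B 3/3 ✓ · (4,2)B 2/3 ✓ · (4,3)A 1/3 ✓

(1,4)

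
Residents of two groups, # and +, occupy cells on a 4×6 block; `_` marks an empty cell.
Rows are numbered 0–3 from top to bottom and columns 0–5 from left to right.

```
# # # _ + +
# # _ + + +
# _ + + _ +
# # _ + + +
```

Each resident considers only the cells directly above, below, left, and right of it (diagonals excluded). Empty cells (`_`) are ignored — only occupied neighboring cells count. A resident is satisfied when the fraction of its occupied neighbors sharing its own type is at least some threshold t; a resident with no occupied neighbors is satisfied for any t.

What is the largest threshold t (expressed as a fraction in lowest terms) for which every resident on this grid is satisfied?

(0,0)# 2/2
(0,1)# 3/3
(0,2)# 1/1
(0,4)+ 2/2
(0,5)+ 2/2
(1,0)# 3/3
(1,1)# 2/2
(1,3)+ 2/2
(1,4)+ 3/3
(1,5)+ 3/3
(2,0)# 2/2
(2,2)+ 1/1
(2,3)+ 3/3
(2,5)+ 2/2
(3,0)# 2/2
(3,1)# 1/1
(3,3)+ 2/2
(3,4)+ 2/2
(3,5)+ 2/2
The smallest same-type fraction is 2/2 at (0,0), which reduces to 1/1. Any threshold above that leaves this resident unsatisfied.

1/1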